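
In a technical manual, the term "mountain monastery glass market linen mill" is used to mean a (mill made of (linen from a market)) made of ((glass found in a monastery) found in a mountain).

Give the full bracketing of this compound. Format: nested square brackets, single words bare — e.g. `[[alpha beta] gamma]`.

Overall it is a kind of mill (specifically "market linen mill"); the modifier is "mountain monastery glass".
Inside "mountain monastery glass": head "glass" (specifically "monastery glass"), modifier "mountain".
Inside "monastery glass": head "glass", modifier "monastery".
Inside "market linen mill": head "mill", modifier "market linen".
Inside "market linen": head "linen", modifier "market".
Putting it together: [[mountain [monastery glass]] [[market linen] mill]].

[[mountain [monastery glass]] [[market linen] mill]]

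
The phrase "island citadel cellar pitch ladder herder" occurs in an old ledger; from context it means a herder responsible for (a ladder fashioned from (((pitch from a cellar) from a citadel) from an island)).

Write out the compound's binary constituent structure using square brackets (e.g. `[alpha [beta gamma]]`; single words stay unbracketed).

[[[island [citadel [cellar pitch]]] ladder] herder]

The outermost head in the paraphrase is "herder", modified by "island citadel cellar pitch ladder".
Inside "island citadel cellar pitch ladder": head "ladder", modifier "island citadel cellar pitch".
Inside "island citadel cellar pitch": head "pitch" (specifically "citadel cellar pitch"), modifier "island".
Inside "citadel cellar pitch": head "pitch" (specifically "cellar pitch"), modifier "citadel".
Inside "cellar pitch": head "pitch", modifier "cellar".
Assembled: [[[island [citadel [cellar pitch]]] ladder] herder].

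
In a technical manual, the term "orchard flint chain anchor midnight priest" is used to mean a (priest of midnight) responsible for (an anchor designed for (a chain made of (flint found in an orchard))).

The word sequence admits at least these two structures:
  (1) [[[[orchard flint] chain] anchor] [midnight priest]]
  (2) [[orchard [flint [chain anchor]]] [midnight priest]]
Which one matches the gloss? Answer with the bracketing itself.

The paraphrase's head is the "priest" part ("midnight priest"); its modifier is "orchard flint chain anchor".
That top-level split, carried through the inner groups, gives [[[[orchard flint] chain] anchor] [midnight priest]].

[[[[orchard flint] chain] anchor] [midnight priest]]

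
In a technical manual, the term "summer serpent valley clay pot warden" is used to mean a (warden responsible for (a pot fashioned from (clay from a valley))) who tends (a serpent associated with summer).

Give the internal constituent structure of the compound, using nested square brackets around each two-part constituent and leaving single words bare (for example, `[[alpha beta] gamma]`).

Whole compound: head "warden" (specifically "valley clay pot warden"), modifier "summer serpent".
Inside "summer serpent": head "serpent", modifier "summer".
Inside "valley clay pot warden": head "warden", modifier "valley clay pot".
Inside "valley clay pot": head "pot", modifier "valley clay".
Inside "valley clay": head "clay", modifier "valley".
Assembled: [[summer serpent] [[[valley clay] pot] warden]].

[[summer serpent] [[[valley clay] pot] warden]]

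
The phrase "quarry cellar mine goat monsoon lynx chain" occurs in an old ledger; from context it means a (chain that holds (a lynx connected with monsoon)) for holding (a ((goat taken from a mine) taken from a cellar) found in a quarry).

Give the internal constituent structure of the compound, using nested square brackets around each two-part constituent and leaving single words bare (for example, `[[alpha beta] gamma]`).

At the top level: head "chain" (specifically "monsoon lynx chain"); modifier "quarry cellar mine goat".
Within "quarry cellar mine goat", the head is "goat" (specifically "cellar mine goat") and the modifier is "quarry".
Within "cellar mine goat", the head is "goat" (specifically "mine goat") and the modifier is "cellar".
Within "mine goat", the head is "goat" and the modifier is "mine".
Within "monsoon lynx chain", the head is "chain" and the modifier is "monsoon lynx".
Within "monsoon lynx", the head is "lynx" and the modifier is "monsoon".
Putting it together: [[quarry [cellar [mine goat]]] [[monsoon lynx] chain]].

[[quarry [cellar [mine goat]]] [[monsoon lynx] chain]]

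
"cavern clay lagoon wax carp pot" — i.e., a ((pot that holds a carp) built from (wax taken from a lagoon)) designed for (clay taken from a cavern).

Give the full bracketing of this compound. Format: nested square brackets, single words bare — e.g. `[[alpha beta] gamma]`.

[[cavern clay] [[lagoon wax] [carp pot]]]

Overall it is a kind of pot (specifically "lagoon wax carp pot"); the modifier is "cavern clay".
"cavern clay" → head "clay", modifier "cavern".
"lagoon wax carp pot" → head "pot" (specifically "carp pot"), modifier "lagoon wax".
"lagoon wax" → head "wax", modifier "lagoon".
"carp pot" → head "pot", modifier "carp".
Assembled: [[cavern clay] [[lagoon wax] [carp pot]]].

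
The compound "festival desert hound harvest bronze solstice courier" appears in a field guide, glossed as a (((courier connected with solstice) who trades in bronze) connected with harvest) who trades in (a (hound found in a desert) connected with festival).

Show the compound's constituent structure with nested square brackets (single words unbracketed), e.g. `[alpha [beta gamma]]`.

[[festival [desert hound]] [harvest [bronze [solstice courier]]]]

Overall it is a kind of courier (specifically "harvest bronze solstice courier"); the modifier is "festival desert hound".
Within "festival desert hound", the head is "hound" (specifically "desert hound") and the modifier is "festival".
Within "desert hound", the head is "hound" and the modifier is "desert".
Within "harvest bronze solstice courier", the head is "courier" (specifically "bronze solstice courier") and the modifier is "harvest".
Within "bronze solstice courier", the head is "courier" (specifically "solstice courier") and the modifier is "bronze".
Within "solstice courier", the head is "courier" and the modifier is "solstice".
Assembled: [[festival [desert hound]] [harvest [bronze [solstice courier]]]].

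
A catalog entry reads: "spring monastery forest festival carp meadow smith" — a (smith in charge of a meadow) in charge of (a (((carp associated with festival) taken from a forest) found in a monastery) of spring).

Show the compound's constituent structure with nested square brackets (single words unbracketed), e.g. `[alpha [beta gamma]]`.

[[spring [monastery [forest [festival carp]]]] [meadow smith]]

At the top level: head "smith" (specifically "meadow smith"); modifier "spring monastery forest festival carp".
"spring monastery forest festival carp" → head "carp" (specifically "monastery forest festival carp"), modifier "spring".
"monastery forest festival carp" → head "carp" (specifically "forest festival carp"), modifier "monastery".
"forest festival carp" → head "carp" (specifically "festival carp"), modifier "forest".
"festival carp" → head "carp", modifier "festival".
"meadow smith" → head "smith", modifier "meadow".
So the structure is [[spring [monastery [forest [festival carp]]]] [meadow smith]].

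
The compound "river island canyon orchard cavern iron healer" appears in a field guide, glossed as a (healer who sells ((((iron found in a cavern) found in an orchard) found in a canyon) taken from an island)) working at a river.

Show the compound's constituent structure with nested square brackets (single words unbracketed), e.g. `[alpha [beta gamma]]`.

[river [[island [canyon [orchard [cavern iron]]]] healer]]

Overall it is a kind of healer (specifically "island canyon orchard cavern iron healer"); the modifier is "river".
Inside "island canyon orchard cavern iron healer": head "healer", modifier "island canyon orchard cavern iron".
Inside "island canyon orchard cavern iron": head "iron" (specifically "canyon orchard cavern iron"), modifier "island".
Inside "canyon orchard cavern iron": head "iron" (specifically "orchard cavern iron"), modifier "canyon".
Inside "orchard cavern iron": head "iron" (specifically "cavern iron"), modifier "orchard".
Inside "cavern iron": head "iron", modifier "cavern".
Putting it together: [river [[island [canyon [orchard [cavern iron]]]] healer]].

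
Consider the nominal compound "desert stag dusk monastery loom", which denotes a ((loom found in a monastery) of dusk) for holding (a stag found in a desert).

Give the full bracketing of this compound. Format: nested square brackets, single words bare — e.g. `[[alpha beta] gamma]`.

Whole compound: head "loom" (specifically "dusk monastery loom"), modifier "desert stag".
Within "desert stag", the head is "stag" and the modifier is "desert".
Within "dusk monastery loom", the head is "loom" (specifically "monastery loom") and the modifier is "dusk".
Within "monastery loom", the head is "loom" and the modifier is "monastery".
Assembled: [[desert stag] [dusk [monastery loom]]].

[[desert stag] [dusk [monastery loom]]]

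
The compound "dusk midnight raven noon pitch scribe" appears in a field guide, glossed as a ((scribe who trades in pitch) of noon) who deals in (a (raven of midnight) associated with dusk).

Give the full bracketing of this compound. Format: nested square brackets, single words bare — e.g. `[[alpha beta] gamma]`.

Whole compound: head "scribe" (specifically "noon pitch scribe"), modifier "dusk midnight raven".
Inside "dusk midnight raven": head "raven" (specifically "midnight raven"), modifier "dusk".
Inside "midnight raven": head "raven", modifier "midnight".
Inside "noon pitch scribe": head "scribe" (specifically "pitch scribe"), modifier "noon".
Inside "pitch scribe": head "scribe", modifier "pitch".
So the structure is [[dusk [midnight raven]] [noon [pitch scribe]]].

[[dusk [midnight raven]] [noon [pitch scribe]]]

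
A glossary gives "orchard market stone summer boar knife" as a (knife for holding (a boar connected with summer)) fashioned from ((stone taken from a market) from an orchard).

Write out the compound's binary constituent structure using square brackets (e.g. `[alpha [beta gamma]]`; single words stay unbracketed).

[[orchard [market stone]] [[summer boar] knife]]

Overall it is a kind of knife (specifically "summer boar knife"); the modifier is "orchard market stone".
Inside "orchard market stone": head "stone" (specifically "market stone"), modifier "orchard".
Inside "market stone": head "stone", modifier "market".
Inside "summer boar knife": head "knife", modifier "summer boar".
Inside "summer boar": head "boar", modifier "summer".
Putting it together: [[orchard [market stone]] [[summer boar] knife]].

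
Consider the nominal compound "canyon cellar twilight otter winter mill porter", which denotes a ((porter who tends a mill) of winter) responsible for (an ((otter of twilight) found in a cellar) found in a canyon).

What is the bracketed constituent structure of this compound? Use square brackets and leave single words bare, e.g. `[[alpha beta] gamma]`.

[[canyon [cellar [twilight otter]]] [winter [mill porter]]]

The outermost head in the paraphrase is "porter" (specifically "winter mill porter"), modified by "canyon cellar twilight otter".
Within "canyon cellar twilight otter", the head is "otter" (specifically "cellar twilight otter") and the modifier is "canyon".
Within "cellar twilight otter", the head is "otter" (specifically "twilight otter") and the modifier is "cellar".
Within "twilight otter", the head is "otter" and the modifier is "twilight".
Within "winter mill porter", the head is "porter" (specifically "mill porter") and the modifier is "winter".
Within "mill porter", the head is "porter" and the modifier is "mill".
Assembled: [[canyon [cellar [twilight otter]]] [winter [mill porter]]].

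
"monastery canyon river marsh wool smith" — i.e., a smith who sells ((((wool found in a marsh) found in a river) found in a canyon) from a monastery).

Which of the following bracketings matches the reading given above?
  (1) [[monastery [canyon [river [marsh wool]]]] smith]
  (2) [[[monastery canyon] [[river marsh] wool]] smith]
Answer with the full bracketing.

[[monastery [canyon [river [marsh wool]]]] smith]

The paraphrase's head is the "smith" part ("smith"); its modifier is "monastery canyon river marsh wool".
That top-level split, carried through the inner groups, gives [[monastery [canyon [river [marsh wool]]]] smith].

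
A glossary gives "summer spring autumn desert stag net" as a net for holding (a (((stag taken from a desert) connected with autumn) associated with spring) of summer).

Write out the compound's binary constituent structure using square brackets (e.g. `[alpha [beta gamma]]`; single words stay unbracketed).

[[summer [spring [autumn [desert stag]]]] net]

Whole compound: head "net", modifier "summer spring autumn desert stag".
Within "summer spring autumn desert stag", the head is "stag" (specifically "spring autumn desert stag") and the modifier is "summer".
Within "spring autumn desert stag", the head is "stag" (specifically "autumn desert stag") and the modifier is "spring".
Within "autumn desert stag", the head is "stag" (specifically "desert stag") and the modifier is "autumn".
Within "desert stag", the head is "stag" and the modifier is "desert".
So the structure is [[summer [spring [autumn [desert stag]]]] net].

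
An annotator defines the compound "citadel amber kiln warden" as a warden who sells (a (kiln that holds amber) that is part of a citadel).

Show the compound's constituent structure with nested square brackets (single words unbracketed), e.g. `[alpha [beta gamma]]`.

[[citadel [amber kiln]] warden]

Whole compound: head "warden", modifier "citadel amber kiln".
Inside "citadel amber kiln": head "kiln" (specifically "amber kiln"), modifier "citadel".
Inside "amber kiln": head "kiln", modifier "amber".
Putting it together: [[citadel [amber kiln]] warden].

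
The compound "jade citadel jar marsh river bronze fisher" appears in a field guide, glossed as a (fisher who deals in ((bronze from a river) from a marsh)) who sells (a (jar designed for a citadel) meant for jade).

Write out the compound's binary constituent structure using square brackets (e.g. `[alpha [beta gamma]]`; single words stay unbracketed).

Overall it is a kind of fisher (specifically "marsh river bronze fisher"); the modifier is "jade citadel jar".
"jade citadel jar" → head "jar" (specifically "citadel jar"), modifier "jade".
"citadel jar" → head "jar", modifier "citadel".
"marsh river bronze fisher" → head "fisher", modifier "marsh river bronze".
"marsh river bronze" → head "bronze" (specifically "river bronze"), modifier "marsh".
"river bronze" → head "bronze", modifier "river".
So the structure is [[jade [citadel jar]] [[marsh [river bronze]] fisher]].

[[jade [citadel jar]] [[marsh [river bronze]] fisher]]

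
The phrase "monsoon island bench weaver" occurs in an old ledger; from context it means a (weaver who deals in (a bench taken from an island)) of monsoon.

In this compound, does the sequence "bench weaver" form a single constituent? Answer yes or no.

The top-level split is [monsoon] [island bench weaver]; the full structure is [monsoon [[island bench] weaver]].
"bench weaver" straddles a constituent boundary, so it is not a single unit.

no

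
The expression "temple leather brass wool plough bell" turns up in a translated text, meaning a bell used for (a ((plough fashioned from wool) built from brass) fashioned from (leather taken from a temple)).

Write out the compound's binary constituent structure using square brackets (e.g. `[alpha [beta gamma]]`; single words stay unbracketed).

[[[temple leather] [brass [wool plough]]] bell]

At the top level: head "bell"; modifier "temple leather brass wool plough".
Within "temple leather brass wool plough", the head is "plough" (specifically "brass wool plough") and the modifier is "temple leather".
Within "temple leather", the head is "leather" and the modifier is "temple".
Within "brass wool plough", the head is "plough" (specifically "wool plough") and the modifier is "brass".
Within "wool plough", the head is "plough" and the modifier is "wool".
Putting it together: [[[temple leather] [brass [wool plough]]] bell].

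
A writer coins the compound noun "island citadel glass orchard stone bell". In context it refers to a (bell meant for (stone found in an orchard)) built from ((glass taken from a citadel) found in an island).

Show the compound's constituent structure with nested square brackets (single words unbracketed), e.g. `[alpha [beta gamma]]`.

[[island [citadel glass]] [[orchard stone] bell]]

The outermost head in the paraphrase is "bell" (specifically "orchard stone bell"), modified by "island citadel glass".
"island citadel glass" → head "glass" (specifically "citadel glass"), modifier "island".
"citadel glass" → head "glass", modifier "citadel".
"orchard stone bell" → head "bell", modifier "orchard stone".
"orchard stone" → head "stone", modifier "orchard".
So the structure is [[island [citadel glass]] [[orchard stone] bell]].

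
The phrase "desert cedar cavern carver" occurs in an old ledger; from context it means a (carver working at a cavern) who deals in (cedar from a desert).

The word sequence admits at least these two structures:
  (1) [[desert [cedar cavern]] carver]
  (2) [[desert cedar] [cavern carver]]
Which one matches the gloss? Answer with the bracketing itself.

The paraphrase's head is the "carver" part ("cavern carver"); its modifier is "desert cedar".
That top-level split, carried through the inner groups, gives [[desert cedar] [cavern carver]].

[[desert cedar] [cavern carver]]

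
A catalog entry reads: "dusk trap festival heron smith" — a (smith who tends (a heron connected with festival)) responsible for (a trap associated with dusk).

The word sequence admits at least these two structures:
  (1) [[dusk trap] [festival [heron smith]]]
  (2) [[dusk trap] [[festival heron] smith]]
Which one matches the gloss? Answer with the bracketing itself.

[[dusk trap] [[festival heron] smith]]

The paraphrase's head is the "smith" part ("festival heron smith"); its modifier is "dusk trap".
That top-level split, carried through the inner groups, gives [[dusk trap] [[festival heron] smith]].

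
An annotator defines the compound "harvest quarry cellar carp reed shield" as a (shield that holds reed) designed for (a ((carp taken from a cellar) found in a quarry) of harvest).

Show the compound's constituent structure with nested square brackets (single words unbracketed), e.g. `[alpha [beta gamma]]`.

Overall it is a kind of shield (specifically "reed shield"); the modifier is "harvest quarry cellar carp".
Inside "harvest quarry cellar carp": head "carp" (specifically "quarry cellar carp"), modifier "harvest".
Inside "quarry cellar carp": head "carp" (specifically "cellar carp"), modifier "quarry".
Inside "cellar carp": head "carp", modifier "cellar".
Inside "reed shield": head "shield", modifier "reed".
So the structure is [[harvest [quarry [cellar carp]]] [reed shield]].

[[harvest [quarry [cellar carp]]] [reed shield]]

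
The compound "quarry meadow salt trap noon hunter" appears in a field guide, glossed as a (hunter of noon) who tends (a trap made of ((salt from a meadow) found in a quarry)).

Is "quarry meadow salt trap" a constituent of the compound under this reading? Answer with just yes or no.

The paraphrase groups the words so that "quarry meadow salt trap" is one unit: it corresponds to a single parenthesized sub-phrase.
The full structure is [[[quarry [meadow salt]] trap] [noon hunter]], in which [quarry meadow salt trap] is a constituent.

yes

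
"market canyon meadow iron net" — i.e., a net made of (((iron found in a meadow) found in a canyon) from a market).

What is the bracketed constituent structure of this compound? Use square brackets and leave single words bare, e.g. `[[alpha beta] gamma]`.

[[market [canyon [meadow iron]]] net]

Whole compound: head "net", modifier "market canyon meadow iron".
Inside "market canyon meadow iron": head "iron" (specifically "canyon meadow iron"), modifier "market".
Inside "canyon meadow iron": head "iron" (specifically "meadow iron"), modifier "canyon".
Inside "meadow iron": head "iron", modifier "meadow".
Assembled: [[market [canyon [meadow iron]]] net].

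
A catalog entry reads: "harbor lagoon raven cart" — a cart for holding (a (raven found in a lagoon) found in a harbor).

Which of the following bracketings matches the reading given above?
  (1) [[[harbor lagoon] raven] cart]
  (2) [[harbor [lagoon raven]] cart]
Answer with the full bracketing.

The paraphrase's head is the "cart" part ("cart"); its modifier is "harbor lagoon raven".
That top-level split, carried through the inner groups, gives [[harbor [lagoon raven]] cart].

[[harbor [lagoon raven]] cart]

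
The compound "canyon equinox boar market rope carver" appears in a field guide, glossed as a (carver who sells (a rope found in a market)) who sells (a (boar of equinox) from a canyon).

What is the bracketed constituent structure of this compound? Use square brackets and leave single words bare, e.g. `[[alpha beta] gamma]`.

Overall it is a kind of carver (specifically "market rope carver"); the modifier is "canyon equinox boar".
"canyon equinox boar" → head "boar" (specifically "equinox boar"), modifier "canyon".
"equinox boar" → head "boar", modifier "equinox".
"market rope carver" → head "carver", modifier "market rope".
"market rope" → head "rope", modifier "market".
Assembled: [[canyon [equinox boar]] [[market rope] carver]].

[[canyon [equinox boar]] [[market rope] carver]]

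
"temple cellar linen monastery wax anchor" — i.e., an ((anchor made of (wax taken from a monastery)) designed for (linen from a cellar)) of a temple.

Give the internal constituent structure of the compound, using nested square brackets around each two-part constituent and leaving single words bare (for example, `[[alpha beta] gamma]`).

Overall it is a kind of anchor (specifically "cellar linen monastery wax anchor"); the modifier is "temple".
Inside "cellar linen monastery wax anchor": head "anchor" (specifically "monastery wax anchor"), modifier "cellar linen".
Inside "cellar linen": head "linen", modifier "cellar".
Inside "monastery wax anchor": head "anchor", modifier "monastery wax".
Inside "monastery wax": head "wax", modifier "monastery".
So the structure is [temple [[cellar linen] [[monastery wax] anchor]]].

[temple [[cellar linen] [[monastery wax] anchor]]]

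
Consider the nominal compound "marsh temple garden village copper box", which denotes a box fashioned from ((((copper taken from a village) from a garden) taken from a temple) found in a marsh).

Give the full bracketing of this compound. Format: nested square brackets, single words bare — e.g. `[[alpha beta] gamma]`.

[[marsh [temple [garden [village copper]]]] box]

The outermost head in the paraphrase is "box", modified by "marsh temple garden village copper".
Inside "marsh temple garden village copper": head "copper" (specifically "temple garden village copper"), modifier "marsh".
Inside "temple garden village copper": head "copper" (specifically "garden village copper"), modifier "temple".
Inside "garden village copper": head "copper" (specifically "village copper"), modifier "garden".
Inside "village copper": head "copper", modifier "village".
Putting it together: [[marsh [temple [garden [village copper]]]] box].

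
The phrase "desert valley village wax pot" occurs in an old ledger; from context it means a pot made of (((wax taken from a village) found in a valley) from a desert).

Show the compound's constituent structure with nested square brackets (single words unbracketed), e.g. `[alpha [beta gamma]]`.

Overall it is a kind of pot; the modifier is "desert valley village wax".
"desert valley village wax" → head "wax" (specifically "valley village wax"), modifier "desert".
"valley village wax" → head "wax" (specifically "village wax"), modifier "valley".
"village wax" → head "wax", modifier "village".
Putting it together: [[desert [valley [village wax]]] pot].

[[desert [valley [village wax]]] pot]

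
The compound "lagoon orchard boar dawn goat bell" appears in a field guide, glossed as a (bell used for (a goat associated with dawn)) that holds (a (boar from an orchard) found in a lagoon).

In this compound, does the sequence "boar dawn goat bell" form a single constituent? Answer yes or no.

The top-level split is [lagoon orchard boar] [dawn goat bell]; the full structure is [[lagoon [orchard boar]] [[dawn goat] bell]].
"boar dawn goat bell" straddles a constituent boundary, so it is not a single unit.

no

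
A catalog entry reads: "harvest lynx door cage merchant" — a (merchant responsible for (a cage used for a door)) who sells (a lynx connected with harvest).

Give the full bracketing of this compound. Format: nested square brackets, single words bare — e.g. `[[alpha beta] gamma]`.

[[harvest lynx] [[door cage] merchant]]

Overall it is a kind of merchant (specifically "door cage merchant"); the modifier is "harvest lynx".
"harvest lynx" → head "lynx", modifier "harvest".
"door cage merchant" → head "merchant", modifier "door cage".
"door cage" → head "cage", modifier "door".
Putting it together: [[harvest lynx] [[door cage] merchant]].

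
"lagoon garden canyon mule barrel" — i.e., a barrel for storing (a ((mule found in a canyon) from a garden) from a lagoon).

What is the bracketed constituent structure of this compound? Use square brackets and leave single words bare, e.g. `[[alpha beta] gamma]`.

Overall it is a kind of barrel; the modifier is "lagoon garden canyon mule".
"lagoon garden canyon mule" → head "mule" (specifically "garden canyon mule"), modifier "lagoon".
"garden canyon mule" → head "mule" (specifically "canyon mule"), modifier "garden".
"canyon mule" → head "mule", modifier "canyon".
Putting it together: [[lagoon [garden [canyon mule]]] barrel].

[[lagoon [garden [canyon mule]]] barrel]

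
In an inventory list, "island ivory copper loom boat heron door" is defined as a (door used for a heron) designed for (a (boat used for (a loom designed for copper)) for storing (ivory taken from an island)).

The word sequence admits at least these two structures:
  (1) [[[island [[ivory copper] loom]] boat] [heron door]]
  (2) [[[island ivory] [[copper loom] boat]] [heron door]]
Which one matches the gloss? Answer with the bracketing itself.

The paraphrase's head is the "door" part ("heron door"); its modifier is "island ivory copper loom boat".
That top-level split, carried through the inner groups, gives [[[island ivory] [[copper loom] boat]] [heron door]].

[[[island ivory] [[copper loom] boat]] [heron door]]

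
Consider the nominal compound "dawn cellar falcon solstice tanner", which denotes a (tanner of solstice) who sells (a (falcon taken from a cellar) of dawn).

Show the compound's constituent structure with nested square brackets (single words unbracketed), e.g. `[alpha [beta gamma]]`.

[[dawn [cellar falcon]] [solstice tanner]]

The outermost head in the paraphrase is "tanner" (specifically "solstice tanner"), modified by "dawn cellar falcon".
Within "dawn cellar falcon", the head is "falcon" (specifically "cellar falcon") and the modifier is "dawn".
Within "cellar falcon", the head is "falcon" and the modifier is "cellar".
Within "solstice tanner", the head is "tanner" and the modifier is "solstice".
So the structure is [[dawn [cellar falcon]] [solstice tanner]].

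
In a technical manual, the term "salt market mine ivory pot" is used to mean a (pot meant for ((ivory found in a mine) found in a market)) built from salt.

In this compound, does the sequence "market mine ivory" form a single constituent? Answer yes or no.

The paraphrase groups the words so that "market mine ivory" is one unit: it corresponds to a single parenthesized sub-phrase.
The full structure is [salt [[market [mine ivory]] pot]], in which [market mine ivory] is a constituent.

yes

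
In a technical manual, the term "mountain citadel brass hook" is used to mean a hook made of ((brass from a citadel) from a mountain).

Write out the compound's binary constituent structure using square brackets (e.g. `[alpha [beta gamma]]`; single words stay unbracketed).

[[mountain [citadel brass]] hook]

Overall it is a kind of hook; the modifier is "mountain citadel brass".
Inside "mountain citadel brass": head "brass" (specifically "citadel brass"), modifier "mountain".
Inside "citadel brass": head "brass", modifier "citadel".
So the structure is [[mountain [citadel brass]] hook].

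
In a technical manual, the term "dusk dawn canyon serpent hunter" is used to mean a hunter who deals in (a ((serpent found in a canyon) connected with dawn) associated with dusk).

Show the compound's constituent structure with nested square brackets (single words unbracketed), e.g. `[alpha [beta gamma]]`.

Whole compound: head "hunter", modifier "dusk dawn canyon serpent".
Within "dusk dawn canyon serpent", the head is "serpent" (specifically "dawn canyon serpent") and the modifier is "dusk".
Within "dawn canyon serpent", the head is "serpent" (specifically "canyon serpent") and the modifier is "dawn".
Within "canyon serpent", the head is "serpent" and the modifier is "canyon".
Assembled: [[dusk [dawn [canyon serpent]]] hunter].

[[dusk [dawn [canyon serpent]]] hunter]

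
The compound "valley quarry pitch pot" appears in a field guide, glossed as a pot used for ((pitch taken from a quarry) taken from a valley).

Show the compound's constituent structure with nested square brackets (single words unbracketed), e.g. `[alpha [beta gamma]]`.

[[valley [quarry pitch]] pot]

Overall it is a kind of pot; the modifier is "valley quarry pitch".
Within "valley quarry pitch", the head is "pitch" (specifically "quarry pitch") and the modifier is "valley".
Within "quarry pitch", the head is "pitch" and the modifier is "quarry".
Putting it together: [[valley [quarry pitch]] pot].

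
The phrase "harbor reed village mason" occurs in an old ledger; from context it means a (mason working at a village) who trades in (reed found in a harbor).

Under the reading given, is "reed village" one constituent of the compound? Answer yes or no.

no

The top-level split is [harbor reed] [village mason]; the full structure is [[harbor reed] [village mason]].
"reed village" straddles a constituent boundary, so it is not a single unit.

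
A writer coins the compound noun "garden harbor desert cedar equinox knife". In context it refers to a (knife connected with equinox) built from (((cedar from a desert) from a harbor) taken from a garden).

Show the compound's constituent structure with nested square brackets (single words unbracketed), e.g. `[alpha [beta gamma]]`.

[[garden [harbor [desert cedar]]] [equinox knife]]

Whole compound: head "knife" (specifically "equinox knife"), modifier "garden harbor desert cedar".
"garden harbor desert cedar" → head "cedar" (specifically "harbor desert cedar"), modifier "garden".
"harbor desert cedar" → head "cedar" (specifically "desert cedar"), modifier "harbor".
"desert cedar" → head "cedar", modifier "desert".
"equinox knife" → head "knife", modifier "equinox".
So the structure is [[garden [harbor [desert cedar]]] [equinox knife]].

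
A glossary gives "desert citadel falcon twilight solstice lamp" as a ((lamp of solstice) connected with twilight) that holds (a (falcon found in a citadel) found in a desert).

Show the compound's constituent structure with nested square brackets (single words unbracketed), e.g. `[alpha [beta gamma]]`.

[[desert [citadel falcon]] [twilight [solstice lamp]]]

Whole compound: head "lamp" (specifically "twilight solstice lamp"), modifier "desert citadel falcon".
Within "desert citadel falcon", the head is "falcon" (specifically "citadel falcon") and the modifier is "desert".
Within "citadel falcon", the head is "falcon" and the modifier is "citadel".
Within "twilight solstice lamp", the head is "lamp" (specifically "solstice lamp") and the modifier is "twilight".
Within "solstice lamp", the head is "lamp" and the modifier is "solstice".
Putting it together: [[desert [citadel falcon]] [twilight [solstice lamp]]].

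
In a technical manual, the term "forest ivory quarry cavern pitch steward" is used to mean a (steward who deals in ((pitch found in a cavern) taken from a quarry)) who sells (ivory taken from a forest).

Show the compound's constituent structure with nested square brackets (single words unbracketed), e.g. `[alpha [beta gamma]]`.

[[forest ivory] [[quarry [cavern pitch]] steward]]

Overall it is a kind of steward (specifically "quarry cavern pitch steward"); the modifier is "forest ivory".
Inside "forest ivory": head "ivory", modifier "forest".
Inside "quarry cavern pitch steward": head "steward", modifier "quarry cavern pitch".
Inside "quarry cavern pitch": head "pitch" (specifically "cavern pitch"), modifier "quarry".
Inside "cavern pitch": head "pitch", modifier "cavern".
Assembled: [[forest ivory] [[quarry [cavern pitch]] steward]].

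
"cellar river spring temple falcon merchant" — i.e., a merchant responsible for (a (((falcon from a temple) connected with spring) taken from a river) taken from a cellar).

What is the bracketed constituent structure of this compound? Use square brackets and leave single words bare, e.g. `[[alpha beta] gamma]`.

[[cellar [river [spring [temple falcon]]]] merchant]

The outermost head in the paraphrase is "merchant", modified by "cellar river spring temple falcon".
"cellar river spring temple falcon" → head "falcon" (specifically "river spring temple falcon"), modifier "cellar".
"river spring temple falcon" → head "falcon" (specifically "spring temple falcon"), modifier "river".
"spring temple falcon" → head "falcon" (specifically "temple falcon"), modifier "spring".
"temple falcon" → head "falcon", modifier "temple".
So the structure is [[cellar [river [spring [temple falcon]]]] merchant].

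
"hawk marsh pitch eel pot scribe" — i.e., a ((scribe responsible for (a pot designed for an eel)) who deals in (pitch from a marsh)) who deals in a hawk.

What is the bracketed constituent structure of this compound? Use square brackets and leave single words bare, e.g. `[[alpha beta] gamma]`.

The outermost head in the paraphrase is "scribe" (specifically "marsh pitch eel pot scribe"), modified by "hawk".
Inside "marsh pitch eel pot scribe": head "scribe" (specifically "eel pot scribe"), modifier "marsh pitch".
Inside "marsh pitch": head "pitch", modifier "marsh".
Inside "eel pot scribe": head "scribe", modifier "eel pot".
Inside "eel pot": head "pot", modifier "eel".
So the structure is [hawk [[marsh pitch] [[eel pot] scribe]]].

[hawk [[marsh pitch] [[eel pot] scribe]]]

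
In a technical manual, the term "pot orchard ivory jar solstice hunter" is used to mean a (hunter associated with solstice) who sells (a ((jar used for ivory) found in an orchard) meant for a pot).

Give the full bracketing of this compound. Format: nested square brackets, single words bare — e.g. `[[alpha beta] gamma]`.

The outermost head in the paraphrase is "hunter" (specifically "solstice hunter"), modified by "pot orchard ivory jar".
Inside "pot orchard ivory jar": head "jar" (specifically "orchard ivory jar"), modifier "pot".
Inside "orchard ivory jar": head "jar" (specifically "ivory jar"), modifier "orchard".
Inside "ivory jar": head "jar", modifier "ivory".
Inside "solstice hunter": head "hunter", modifier "solstice".
So the structure is [[pot [orchard [ivory jar]]] [solstice hunter]].

[[pot [orchard [ivory jar]]] [solstice hunter]]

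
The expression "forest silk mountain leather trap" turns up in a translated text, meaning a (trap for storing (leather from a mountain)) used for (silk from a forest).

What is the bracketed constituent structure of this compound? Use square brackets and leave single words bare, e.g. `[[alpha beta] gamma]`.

Overall it is a kind of trap (specifically "mountain leather trap"); the modifier is "forest silk".
"forest silk" → head "silk", modifier "forest".
"mountain leather trap" → head "trap", modifier "mountain leather".
"mountain leather" → head "leather", modifier "mountain".
So the structure is [[forest silk] [[mountain leather] trap]].

[[forest silk] [[mountain leather] trap]]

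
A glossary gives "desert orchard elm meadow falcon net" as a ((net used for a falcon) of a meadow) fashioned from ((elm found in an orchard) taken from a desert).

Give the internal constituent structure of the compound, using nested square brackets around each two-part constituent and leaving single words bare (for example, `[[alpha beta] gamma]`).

[[desert [orchard elm]] [meadow [falcon net]]]

At the top level: head "net" (specifically "meadow falcon net"); modifier "desert orchard elm".
Inside "desert orchard elm": head "elm" (specifically "orchard elm"), modifier "desert".
Inside "orchard elm": head "elm", modifier "orchard".
Inside "meadow falcon net": head "net" (specifically "falcon net"), modifier "meadow".
Inside "falcon net": head "net", modifier "falcon".
Assembled: [[desert [orchard elm]] [meadow [falcon net]]].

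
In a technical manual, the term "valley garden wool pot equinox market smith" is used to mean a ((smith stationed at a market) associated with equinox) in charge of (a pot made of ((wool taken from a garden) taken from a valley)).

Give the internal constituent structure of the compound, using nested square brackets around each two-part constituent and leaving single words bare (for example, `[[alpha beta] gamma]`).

Whole compound: head "smith" (specifically "equinox market smith"), modifier "valley garden wool pot".
"valley garden wool pot" → head "pot", modifier "valley garden wool".
"valley garden wool" → head "wool" (specifically "garden wool"), modifier "valley".
"garden wool" → head "wool", modifier "garden".
"equinox market smith" → head "smith" (specifically "market smith"), modifier "equinox".
"market smith" → head "smith", modifier "market".
So the structure is [[[valley [garden wool]] pot] [equinox [market smith]]].

[[[valley [garden wool]] pot] [equinox [market smith]]]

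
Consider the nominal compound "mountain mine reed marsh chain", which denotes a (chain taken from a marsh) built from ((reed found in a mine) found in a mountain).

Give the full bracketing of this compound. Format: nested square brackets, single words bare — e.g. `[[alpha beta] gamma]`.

The outermost head in the paraphrase is "chain" (specifically "marsh chain"), modified by "mountain mine reed".
"mountain mine reed" → head "reed" (specifically "mine reed"), modifier "mountain".
"mine reed" → head "reed", modifier "mine".
"marsh chain" → head "chain", modifier "marsh".
Putting it together: [[mountain [mine reed]] [marsh chain]].

[[mountain [mine reed]] [marsh chain]]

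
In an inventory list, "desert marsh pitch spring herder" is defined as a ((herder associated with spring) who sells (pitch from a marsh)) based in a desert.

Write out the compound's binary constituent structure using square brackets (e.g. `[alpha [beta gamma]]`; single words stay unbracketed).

[desert [[marsh pitch] [spring herder]]]

The outermost head in the paraphrase is "herder" (specifically "marsh pitch spring herder"), modified by "desert".
"marsh pitch spring herder" → head "herder" (specifically "spring herder"), modifier "marsh pitch".
"marsh pitch" → head "pitch", modifier "marsh".
"spring herder" → head "herder", modifier "spring".
Putting it together: [desert [[marsh pitch] [spring herder]]].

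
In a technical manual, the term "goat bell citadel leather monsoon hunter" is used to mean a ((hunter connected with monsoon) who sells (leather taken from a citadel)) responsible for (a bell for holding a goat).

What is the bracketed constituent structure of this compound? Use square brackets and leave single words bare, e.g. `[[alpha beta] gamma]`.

At the top level: head "hunter" (specifically "citadel leather monsoon hunter"); modifier "goat bell".
"goat bell" → head "bell", modifier "goat".
"citadel leather monsoon hunter" → head "hunter" (specifically "monsoon hunter"), modifier "citadel leather".
"citadel leather" → head "leather", modifier "citadel".
"monsoon hunter" → head "hunter", modifier "monsoon".
Assembled: [[goat bell] [[citadel leather] [monsoon hunter]]].

[[goat bell] [[citadel leather] [monsoon hunter]]]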